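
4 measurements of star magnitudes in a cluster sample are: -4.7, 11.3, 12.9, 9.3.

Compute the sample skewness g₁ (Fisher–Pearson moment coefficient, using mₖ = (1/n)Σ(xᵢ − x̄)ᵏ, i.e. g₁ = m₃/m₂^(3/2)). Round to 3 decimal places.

-1.042

x̄ = (-4.7 + 11.3 + 12.9 + 9.3) / 4 = 7.2000
deviations (xᵢ − x̄): -11.9000, 4.1000, 5.7000, 2.1000
Σ(xᵢ − x̄)² = 195.3200 ⇒ m₂ = 195.3200/4 = 48.83000
Σ(xᵢ − x̄)³ = -1421.7840 ⇒ m₃ = -1421.7840/4 = -355.44600
m₂^(3/2) = 48.83000^(1.5) = 341.21655
g₁ = m₃ / m₂^(3/2) = -355.44600 / 341.21655 ≈ -1.042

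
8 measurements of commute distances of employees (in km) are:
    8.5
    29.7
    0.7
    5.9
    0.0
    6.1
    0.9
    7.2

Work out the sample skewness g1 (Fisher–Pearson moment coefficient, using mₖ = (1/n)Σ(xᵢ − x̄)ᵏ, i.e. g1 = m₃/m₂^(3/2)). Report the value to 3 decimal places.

1.756

x̄ = (8.5 + 29.7 + 0.7 + 5.9 + 0.0 + 6.1 + 0.9 + 7.2) / 8 = 7.3750
deviations (xᵢ − x̄): 1.1250, 22.3250, -6.6750, -1.4750, -7.3750, -1.2750, -6.4750, -0.1750
Σ(xᵢ − x̄)² = 644.3750 ⇒ m₂ = 644.3750/8 = 80.54688
Σ(xᵢ − x̄)³ = 10153.0342 ⇒ m₃ = 10153.0342/8 = 1269.12928
m₂^(3/2) = 80.54688^(1.5) = 722.89138
g1 = m₃ / m₂^(3/2) = 1269.12928 / 722.89138 ≈ 1.756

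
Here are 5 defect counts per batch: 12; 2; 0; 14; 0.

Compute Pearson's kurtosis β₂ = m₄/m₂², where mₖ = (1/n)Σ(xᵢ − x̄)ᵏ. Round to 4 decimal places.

1.2543

x̄ = 5.6000
Σ(xᵢ − x̄)² = 187.2000 ⇒ m₂ = 37.44000
Σ(xᵢ − x̄)⁴ = 8791.2960 ⇒ m₄ = 1758.25920
m₂² = 1401.75360
β₂ = m₄/m₂² = 1758.25920 / 1401.75360 ≈ 1.2543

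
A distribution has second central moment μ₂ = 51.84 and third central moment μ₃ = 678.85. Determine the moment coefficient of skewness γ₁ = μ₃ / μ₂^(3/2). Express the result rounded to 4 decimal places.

1.8188

σ = √μ₂ = √51.84 = 7.20000
σ³ = μ₂^(3/2) = 373.24800
γ₁ = μ₃/σ³ = 678.85 / 373.24800 ≈ 1.8188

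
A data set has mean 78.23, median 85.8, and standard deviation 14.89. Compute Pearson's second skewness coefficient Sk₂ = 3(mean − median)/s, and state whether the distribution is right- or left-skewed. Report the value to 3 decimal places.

-1.525, left-skewed

Sk₂ = 3(78.23 − 85.8) / 14.89 = 3 × -7.5700 / 14.89
    = -22.7100 / 14.89 ≈ -1.525
Sk₂ < 0 ⇒ mean < median ⇒ left-skewed (negative skew).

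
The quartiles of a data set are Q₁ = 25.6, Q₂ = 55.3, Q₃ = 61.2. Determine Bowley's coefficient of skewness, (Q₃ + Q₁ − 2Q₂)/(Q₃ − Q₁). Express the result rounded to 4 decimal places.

-0.6685

numerator: Q₃ + Q₁ − 2Q₂ = 61.2 + 25.6 − 2×55.3 = -23.8000
denominator: Q₃ − Q₁ = 61.2 − 25.6 = 35.6000
Bowley skewness = -23.8000 / 35.6000 ≈ -0.6685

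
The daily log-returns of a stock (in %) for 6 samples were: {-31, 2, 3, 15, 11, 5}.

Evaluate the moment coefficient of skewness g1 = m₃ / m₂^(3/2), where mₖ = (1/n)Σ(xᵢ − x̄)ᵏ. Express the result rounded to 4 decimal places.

-1.4109

x̄ = (-31 + 2 + 3 + 15 + 11 + 5) / 6 = 0.8333
deviations (xᵢ − x̄): -31.8333, 1.1667, 2.1667, 14.1667, 10.1667, 4.1667
Σ(xᵢ − x̄)² = 1340.8333 ⇒ m₂ = 1340.8333/6 = 223.47222
Σ(xᵢ − x̄)³ = -28280.5556 ⇒ m₃ = -28280.5556/6 = -4713.42593
m₂^(3/2) = 223.47222^(1.5) = 3340.68342
g1 = m₃ / m₂^(3/2) = -4713.42593 / 3340.68342 ≈ -1.4109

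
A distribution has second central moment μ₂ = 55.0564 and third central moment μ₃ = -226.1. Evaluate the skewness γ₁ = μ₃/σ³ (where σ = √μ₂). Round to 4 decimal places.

-0.5535

σ = √μ₂ = √55.0564 = 7.42000
σ³ = μ₂^(3/2) = 408.51849
γ₁ = μ₃/σ³ = -226.1 / 408.51849 ≈ -0.5535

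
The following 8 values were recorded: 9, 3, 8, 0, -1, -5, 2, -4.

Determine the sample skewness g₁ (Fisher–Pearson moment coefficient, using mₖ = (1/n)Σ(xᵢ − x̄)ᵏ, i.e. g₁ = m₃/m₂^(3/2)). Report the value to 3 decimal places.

x̄ = (9 + 3 + 8 + 0 - 1 - 5 + 2 - 4) / 8 = 1.5000
deviations (xᵢ − x̄): 7.5000, 1.5000, 6.5000, -1.5000, -2.5000, -6.5000, 0.5000, -5.5000
Σ(xᵢ − x̄)² = 182.0000 ⇒ m₂ = 182.0000/8 = 22.75000
Σ(xᵢ − x̄)³ = 240.0000 ⇒ m₃ = 240.0000/8 = 30.00000
m₂^(3/2) = 22.75000^(1.5) = 108.51058
g₁ = m₃ / m₂^(3/2) = 30.00000 / 108.51058 ≈ 0.276

0.276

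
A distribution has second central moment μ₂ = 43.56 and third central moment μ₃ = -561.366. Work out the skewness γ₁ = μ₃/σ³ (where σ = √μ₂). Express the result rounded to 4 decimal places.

σ = √μ₂ = √43.56 = 6.60000
σ³ = μ₂^(3/2) = 287.49600
γ₁ = μ₃/σ³ = -561.366 / 287.49600 ≈ -1.9526

-1.9526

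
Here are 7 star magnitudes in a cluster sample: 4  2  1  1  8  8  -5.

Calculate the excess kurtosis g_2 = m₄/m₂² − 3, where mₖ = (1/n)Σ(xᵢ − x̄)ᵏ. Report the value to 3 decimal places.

x̄ = 2.7143
Σ(xᵢ − x̄)² = 123.4286 ⇒ m₂ = 17.63265
Σ(xᵢ − x̄)⁴ = 5122.8805 ⇒ m₄ = 731.84007
m₂² = 310.91045
g_2 = m₄/m₂² − 3 = 2.35386 − 3 ≈ -0.646

-0.646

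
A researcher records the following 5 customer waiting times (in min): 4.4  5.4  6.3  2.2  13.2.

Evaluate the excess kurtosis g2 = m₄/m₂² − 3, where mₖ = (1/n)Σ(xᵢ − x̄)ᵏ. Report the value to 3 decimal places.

x̄ = 6.3000
Σ(xᵢ − x̄)² = 68.8400 ⇒ m₂ = 13.76800
Σ(xᵢ − x̄)⁴ = 2562.9764 ⇒ m₄ = 512.59528
m₂² = 189.55782
g2 = m₄/m₂² − 3 = 2.70416 − 3 ≈ -0.296

-0.296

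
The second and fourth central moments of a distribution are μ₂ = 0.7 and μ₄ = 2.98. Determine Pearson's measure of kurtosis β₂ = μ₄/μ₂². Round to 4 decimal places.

μ₂² = 0.7² = 0.49000
μ₄/μ₂² = 2.98 / 0.49000 = 6.08163
β₂ ≈ 6.0816

6.0816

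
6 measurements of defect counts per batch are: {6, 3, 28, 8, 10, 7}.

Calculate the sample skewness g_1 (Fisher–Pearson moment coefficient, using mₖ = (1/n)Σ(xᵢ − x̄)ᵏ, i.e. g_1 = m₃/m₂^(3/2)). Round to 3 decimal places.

x̄ = (6 + 3 + 28 + 8 + 10 + 7) / 6 = 10.3333
deviations (xᵢ − x̄): -4.3333, -7.3333, 17.6667, -2.3333, -0.3333, -3.3333
Σ(xᵢ − x̄)² = 401.3333 ⇒ m₂ = 401.3333/6 = 66.88889
Σ(xᵢ − x̄)³ = 4988.4444 ⇒ m₃ = 4988.4444/6 = 831.40741
m₂^(3/2) = 66.88889^(1.5) = 547.05498
g_1 = m₃ / m₂^(3/2) = 831.40741 / 547.05498 ≈ 1.520

1.520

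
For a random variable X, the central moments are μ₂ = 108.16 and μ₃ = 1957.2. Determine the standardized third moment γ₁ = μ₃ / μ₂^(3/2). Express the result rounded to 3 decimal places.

σ = √μ₂ = √108.16 = 10.40000
σ³ = μ₂^(3/2) = 1124.86400
γ₁ = μ₃/σ³ = 1957.2 / 1124.86400 ≈ 1.740

1.740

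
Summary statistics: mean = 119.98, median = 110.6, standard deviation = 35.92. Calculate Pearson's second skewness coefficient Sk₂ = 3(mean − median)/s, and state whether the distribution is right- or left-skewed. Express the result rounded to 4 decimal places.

0.7834, right-skewed

Sk₂ = 3(119.98 − 110.6) / 35.92 = 3 × 9.3800 / 35.92
    = 28.1400 / 35.92 ≈ 0.7834
Sk₂ > 0 ⇒ mean > median ⇒ right-skewed (positive skew).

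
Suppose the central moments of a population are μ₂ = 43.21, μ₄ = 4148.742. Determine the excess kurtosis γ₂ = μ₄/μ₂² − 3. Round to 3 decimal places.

-0.778

μ₂² = 43.21² = 1867.10410
μ₄/μ₂² = 4148.742 / 1867.10410 = 2.22202
γ₂ = 2.22202 − 3 ≈ -0.778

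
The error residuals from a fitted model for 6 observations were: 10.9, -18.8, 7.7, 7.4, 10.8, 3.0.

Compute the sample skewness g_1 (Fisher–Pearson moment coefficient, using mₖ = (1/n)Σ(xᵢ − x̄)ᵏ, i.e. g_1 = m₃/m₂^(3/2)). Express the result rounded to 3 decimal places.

-1.543

x̄ = (10.9 - 18.8 + 7.7 + 7.4 + 10.8 + 3.0) / 6 = 3.5000
deviations (xᵢ − x̄): 7.4000, -22.3000, 4.2000, 3.9000, 7.3000, -0.5000
Σ(xᵢ − x̄)² = 638.4400 ⇒ m₂ = 638.4400/6 = 106.40667
Σ(xᵢ − x̄)³ = -10162.0440 ⇒ m₃ = -10162.0440/6 = -1693.67400
m₂^(3/2) = 106.40667^(1.5) = 1097.62315
g_1 = m₃ / m₂^(3/2) = -1693.67400 / 1097.62315 ≈ -1.543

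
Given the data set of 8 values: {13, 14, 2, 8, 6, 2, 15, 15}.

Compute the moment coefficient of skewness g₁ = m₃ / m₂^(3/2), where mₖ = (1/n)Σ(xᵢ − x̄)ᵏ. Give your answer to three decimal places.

-0.296

x̄ = (13 + 14 + 2 + 8 + 6 + 2 + 15 + 15) / 8 = 9.3750
deviations (xᵢ − x̄): 3.6250, 4.6250, -7.3750, -1.3750, -3.3750, -7.3750, 5.6250, 5.6250
Σ(xᵢ − x̄)² = 219.8750 ⇒ m₂ = 219.8750/8 = 27.48438
Σ(xᵢ − x̄)³ = -340.7813 ⇒ m₃ = -340.7813/8 = -42.59766
m₂^(3/2) = 27.48438^(1.5) = 144.08833
g₁ = m₃ / m₂^(3/2) = -42.59766 / 144.08833 ≈ -0.296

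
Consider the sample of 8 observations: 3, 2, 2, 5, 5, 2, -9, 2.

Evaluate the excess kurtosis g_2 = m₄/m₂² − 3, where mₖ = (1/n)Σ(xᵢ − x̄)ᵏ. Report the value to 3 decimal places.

2.234

x̄ = 1.5000
Σ(xᵢ − x̄)² = 138.0000 ⇒ m₂ = 17.25000
Σ(xᵢ − x̄)⁴ = 12460.5000 ⇒ m₄ = 1557.56250
m₂² = 297.56250
g_2 = m₄/m₂² − 3 = 5.23440 − 3 ≈ 2.234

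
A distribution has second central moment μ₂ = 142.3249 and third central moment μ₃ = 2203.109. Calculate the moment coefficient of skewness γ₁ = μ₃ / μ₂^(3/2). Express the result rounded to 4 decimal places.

1.2975

σ = √μ₂ = √142.3249 = 11.93000
σ³ = μ₂^(3/2) = 1697.93606
γ₁ = μ₃/σ³ = 2203.109 / 1697.93606 ≈ 1.2975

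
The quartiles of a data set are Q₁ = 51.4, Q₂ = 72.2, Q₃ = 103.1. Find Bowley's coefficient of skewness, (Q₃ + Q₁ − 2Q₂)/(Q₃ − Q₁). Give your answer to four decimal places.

numerator: Q₃ + Q₁ − 2Q₂ = 103.1 + 51.4 − 2×72.2 = 10.1000
denominator: Q₃ − Q₁ = 103.1 − 51.4 = 51.7000
Bowley skewness = 10.1000 / 51.7000 ≈ 0.1954

0.1954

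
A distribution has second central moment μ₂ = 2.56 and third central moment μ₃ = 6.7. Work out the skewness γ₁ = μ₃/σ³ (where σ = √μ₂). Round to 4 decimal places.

σ = √μ₂ = √2.56 = 1.60000
σ³ = μ₂^(3/2) = 4.09600
γ₁ = μ₃/σ³ = 6.7 / 4.09600 ≈ 1.6357

1.6357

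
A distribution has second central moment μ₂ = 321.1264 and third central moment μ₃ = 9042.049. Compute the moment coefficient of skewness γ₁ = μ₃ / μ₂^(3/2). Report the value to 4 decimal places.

1.5713

σ = √μ₂ = √321.1264 = 17.92000
σ³ = μ₂^(3/2) = 5754.58509
γ₁ = μ₃/σ³ = 9042.049 / 5754.58509 ≈ 1.5713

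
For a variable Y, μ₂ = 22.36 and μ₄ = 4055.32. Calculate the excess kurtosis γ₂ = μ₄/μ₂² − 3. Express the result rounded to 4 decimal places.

μ₂² = 22.36² = 499.96960
μ₄/μ₂² = 4055.32 / 499.96960 = 8.11113
γ₂ = 8.11113 − 3 ≈ 5.1111

5.1111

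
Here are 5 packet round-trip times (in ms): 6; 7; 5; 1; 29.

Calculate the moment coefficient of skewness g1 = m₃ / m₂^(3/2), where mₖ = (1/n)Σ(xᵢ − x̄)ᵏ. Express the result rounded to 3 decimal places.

x̄ = (6 + 7 + 5 + 1 + 29) / 5 = 9.6000
deviations (xᵢ − x̄): -3.6000, -2.6000, -4.6000, -8.6000, 19.4000
Σ(xᵢ − x̄)² = 491.2000 ⇒ m₂ = 491.2000/5 = 98.24000
Σ(xᵢ − x̄)³ = 6503.7600 ⇒ m₃ = 6503.7600/5 = 1300.75200
m₂^(3/2) = 98.24000^(1.5) = 973.71650
g1 = m₃ / m₂^(3/2) = 1300.75200 / 973.71650 ≈ 1.336

1.336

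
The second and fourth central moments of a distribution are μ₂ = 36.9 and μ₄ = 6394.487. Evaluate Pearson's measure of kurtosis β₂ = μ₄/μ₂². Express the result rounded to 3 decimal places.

μ₂² = 36.9² = 1361.61000
μ₄/μ₂² = 6394.487 / 1361.61000 = 4.69627
β₂ ≈ 4.696

4.696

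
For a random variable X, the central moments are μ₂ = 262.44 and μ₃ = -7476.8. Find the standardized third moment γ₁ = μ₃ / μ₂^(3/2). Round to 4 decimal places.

-1.7586

σ = √μ₂ = √262.44 = 16.20000
σ³ = μ₂^(3/2) = 4251.52800
γ₁ = μ₃/σ³ = -7476.8 / 4251.52800 ≈ -1.7586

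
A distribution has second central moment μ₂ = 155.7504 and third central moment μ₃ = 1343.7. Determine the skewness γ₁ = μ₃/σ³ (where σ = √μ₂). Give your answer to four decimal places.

0.6913

σ = √μ₂ = √155.7504 = 12.48000
σ³ = μ₂^(3/2) = 1943.76499
γ₁ = μ₃/σ³ = 1343.7 / 1943.76499 ≈ 0.6913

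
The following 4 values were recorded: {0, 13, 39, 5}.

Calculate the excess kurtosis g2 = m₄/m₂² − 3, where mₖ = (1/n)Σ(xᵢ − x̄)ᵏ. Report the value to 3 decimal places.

x̄ = 14.2500
Σ(xᵢ − x̄)² = 902.7500 ⇒ m₂ = 225.68750
Σ(xᵢ − x̄)⁴ = 423790.5781 ⇒ m₄ = 105947.64453
m₂² = 50934.84766
g2 = m₄/m₂² − 3 = 2.08006 − 3 ≈ -0.920

-0.920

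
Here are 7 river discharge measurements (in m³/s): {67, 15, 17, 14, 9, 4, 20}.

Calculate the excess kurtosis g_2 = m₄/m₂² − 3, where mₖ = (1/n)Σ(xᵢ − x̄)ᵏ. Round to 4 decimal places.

1.6196

x̄ = 20.8571
Σ(xᵢ − x̄)² = 2650.8571 ⇒ m₂ = 378.69388
Σ(xᵢ − x̄)⁴ = 4637460.7464 ⇒ m₄ = 662494.39234
m₂² = 143409.05289
g_2 = m₄/m₂² − 3 = 4.61961 − 3 ≈ 1.6196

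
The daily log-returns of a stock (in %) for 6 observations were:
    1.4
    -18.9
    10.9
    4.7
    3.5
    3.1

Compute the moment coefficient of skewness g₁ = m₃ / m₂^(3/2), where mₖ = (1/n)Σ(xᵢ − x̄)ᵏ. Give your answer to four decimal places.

-1.3491

x̄ = (1.4 - 18.9 + 10.9 + 4.7 + 3.5 + 3.1) / 6 = 0.7833
deviations (xᵢ − x̄): 0.6167, -19.6833, 10.1167, 3.9167, 2.7167, 2.3167
Σ(xᵢ − x̄)² = 518.2483 ⇒ m₂ = 518.2483/6 = 86.37472
Σ(xᵢ − x̄)³ = -6497.7746 ⇒ m₃ = -6497.7746/6 = -1082.96243
m₂^(3/2) = 86.37472^(1.5) = 802.74941
g₁ = m₃ / m₂^(3/2) = -1082.96243 / 802.74941 ≈ -1.3491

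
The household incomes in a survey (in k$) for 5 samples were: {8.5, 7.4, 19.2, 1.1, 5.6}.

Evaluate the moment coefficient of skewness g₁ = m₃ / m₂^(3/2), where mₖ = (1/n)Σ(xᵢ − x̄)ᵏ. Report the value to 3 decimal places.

0.813

x̄ = (8.5 + 7.4 + 19.2 + 1.1 + 5.6) / 5 = 8.3600
deviations (xᵢ − x̄): 0.1400, -0.9600, 10.8400, -7.2600, -2.7600
Σ(xᵢ − x̄)² = 178.7720 ⇒ m₂ = 178.7720/5 = 35.75440
Σ(xᵢ − x̄)³ = 869.1970 ⇒ m₃ = 869.1970/5 = 173.83939
m₂^(3/2) = 35.75440^(1.5) = 213.79337
g₁ = m₃ / m₂^(3/2) = 173.83939 / 213.79337 ≈ 0.813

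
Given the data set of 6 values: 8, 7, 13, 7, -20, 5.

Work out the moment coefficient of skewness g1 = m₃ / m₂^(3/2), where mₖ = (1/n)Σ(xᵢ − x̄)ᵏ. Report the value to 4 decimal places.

x̄ = (8 + 7 + 13 + 7 - 20 + 5) / 6 = 3.3333
deviations (xᵢ − x̄): 4.6667, 3.6667, 9.6667, 3.6667, -23.3333, 1.6667
Σ(xᵢ − x̄)² = 689.3333 ⇒ m₂ = 689.3333/6 = 114.88889
Σ(xᵢ − x̄)³ = -11595.5556 ⇒ m₃ = -11595.5556/6 = -1932.59259
m₂^(3/2) = 114.88889^(1.5) = 1231.45074
g1 = m₃ / m₂^(3/2) = -1932.59259 / 1231.45074 ≈ -1.5694

-1.5694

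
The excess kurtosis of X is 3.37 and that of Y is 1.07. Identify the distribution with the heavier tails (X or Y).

X

Higher excess kurtosis ⇒ heavier tails relative to the normal distribution.
3.37 vs 1.07: the larger is 3.37, so X has heavier tails.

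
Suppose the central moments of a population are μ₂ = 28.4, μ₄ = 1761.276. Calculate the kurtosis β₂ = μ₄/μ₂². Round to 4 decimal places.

2.1837

μ₂² = 28.4² = 806.56000
μ₄/μ₂² = 1761.276 / 806.56000 = 2.18369
β₂ ≈ 2.1837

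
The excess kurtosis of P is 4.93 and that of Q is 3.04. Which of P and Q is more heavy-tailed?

P

Higher excess kurtosis ⇒ heavier tails relative to the normal distribution.
4.93 vs 3.04: the larger is 4.93, so P has heavier tails.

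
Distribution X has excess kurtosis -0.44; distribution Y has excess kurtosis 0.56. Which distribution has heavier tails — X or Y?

Higher excess kurtosis ⇒ heavier tails relative to the normal distribution.
-0.44 vs 0.56: the larger is 0.56, so Y has heavier tails. (Y is leptokurtic — heavier-than-normal tails; the other is platykurtic.)

Y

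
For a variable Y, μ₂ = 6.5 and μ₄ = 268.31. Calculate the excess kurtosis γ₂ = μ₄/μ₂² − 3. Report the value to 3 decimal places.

μ₂² = 6.5² = 42.25000
μ₄/μ₂² = 268.31 / 42.25000 = 6.35053
γ₂ = 6.35053 − 3 ≈ 3.351

3.351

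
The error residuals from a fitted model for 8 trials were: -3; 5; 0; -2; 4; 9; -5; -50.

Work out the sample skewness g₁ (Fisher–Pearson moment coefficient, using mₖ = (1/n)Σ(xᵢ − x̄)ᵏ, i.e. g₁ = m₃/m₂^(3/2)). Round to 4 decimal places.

x̄ = (-3 + 5 + 0 - 2 + 4 + 9 - 5 - 50) / 8 = -5.2500
deviations (xᵢ − x̄): 2.2500, 10.2500, 5.2500, 3.2500, 9.2500, 14.2500, 0.2500, -44.7500
Σ(xᵢ − x̄)² = 2439.5000 ⇒ m₂ = 2439.5000/8 = 304.93750
Σ(xᵢ − x̄)³ = -84662.2500 ⇒ m₃ = -84662.2500/8 = -10582.78125
m₂^(3/2) = 304.93750^(1.5) = 5324.95882
g₁ = m₃ / m₂^(3/2) = -10582.78125 / 5324.95882 ≈ -1.9874

-1.9874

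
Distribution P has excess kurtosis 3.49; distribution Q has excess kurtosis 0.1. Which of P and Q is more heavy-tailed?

P

Higher excess kurtosis ⇒ heavier tails relative to the normal distribution.
3.49 vs 0.1: the larger is 3.49, so P has heavier tails.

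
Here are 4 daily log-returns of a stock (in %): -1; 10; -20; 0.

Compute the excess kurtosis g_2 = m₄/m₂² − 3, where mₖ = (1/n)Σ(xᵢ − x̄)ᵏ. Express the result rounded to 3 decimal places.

-0.924

x̄ = -2.7500
Σ(xᵢ − x̄)² = 470.7500 ⇒ m₂ = 117.68750
Σ(xᵢ − x̄)⁴ = 115036.5781 ⇒ m₄ = 28759.14453
m₂² = 13850.34766
g_2 = m₄/m₂² − 3 = 2.07642 − 3 ≈ -0.924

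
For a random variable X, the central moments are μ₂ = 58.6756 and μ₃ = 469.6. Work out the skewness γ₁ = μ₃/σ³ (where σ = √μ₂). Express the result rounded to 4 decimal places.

1.0448

σ = √μ₂ = √58.6756 = 7.66000
σ³ = μ₂^(3/2) = 449.45510
γ₁ = μ₃/σ³ = 469.6 / 449.45510 ≈ 1.0448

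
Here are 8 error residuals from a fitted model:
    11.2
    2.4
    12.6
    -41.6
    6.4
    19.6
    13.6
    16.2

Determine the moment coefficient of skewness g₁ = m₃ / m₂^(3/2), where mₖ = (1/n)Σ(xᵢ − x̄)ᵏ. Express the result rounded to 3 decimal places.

x̄ = (11.2 + 2.4 + 12.6 - 41.6 + 6.4 + 19.6 + 13.6 + 16.2) / 8 = 5.0500
deviations (xᵢ − x̄): 6.1500, -2.6500, 7.5500, -46.6500, 1.3500, 14.5500, 8.5500, 11.1500
Σ(xᵢ − x̄)² = 2689.0200 ⇒ m₂ = 2689.0200/8 = 336.12750
Σ(xᵢ − x̄)³ = -95782.4580 ⇒ m₃ = -95782.4580/8 = -11972.80725
m₂^(3/2) = 336.12750^(1.5) = 6162.48774
g₁ = m₃ / m₂^(3/2) = -11972.80725 / 6162.48774 ≈ -1.943

-1.943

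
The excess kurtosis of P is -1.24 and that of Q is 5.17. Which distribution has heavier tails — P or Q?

Higher excess kurtosis ⇒ heavier tails relative to the normal distribution.
-1.24 vs 5.17: the larger is 5.17, so Q has heavier tails. (Q is leptokurtic — heavier-than-normal tails; the other is platykurtic.)

Q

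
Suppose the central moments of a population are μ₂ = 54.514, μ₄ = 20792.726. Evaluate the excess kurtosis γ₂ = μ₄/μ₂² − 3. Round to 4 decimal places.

μ₂² = 54.514² = 2971.77620
μ₄/μ₂² = 20792.726 / 2971.77620 = 6.99673
γ₂ = 6.99673 − 3 ≈ 3.9967

3.9967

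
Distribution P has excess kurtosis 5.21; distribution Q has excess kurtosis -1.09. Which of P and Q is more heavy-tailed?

P

Higher excess kurtosis ⇒ heavier tails relative to the normal distribution.
5.21 vs -1.09: the larger is 5.21, so P has heavier tails. (P is leptokurtic — heavier-than-normal tails; the other is platykurtic.)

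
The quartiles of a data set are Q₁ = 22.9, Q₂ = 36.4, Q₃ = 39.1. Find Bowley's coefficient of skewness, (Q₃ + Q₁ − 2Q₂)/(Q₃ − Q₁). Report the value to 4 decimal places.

-0.6667

numerator: Q₃ + Q₁ − 2Q₂ = 39.1 + 22.9 − 2×36.4 = -10.8000
denominator: Q₃ − Q₁ = 39.1 − 22.9 = 16.2000
Bowley skewness = -10.8000 / 16.2000 ≈ -0.6667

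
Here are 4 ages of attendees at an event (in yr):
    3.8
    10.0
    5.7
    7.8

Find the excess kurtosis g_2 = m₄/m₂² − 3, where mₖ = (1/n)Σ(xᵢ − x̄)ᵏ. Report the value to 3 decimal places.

-1.366

x̄ = 6.8250
Σ(xᵢ − x̄)² = 21.4475 ⇒ m₂ = 5.36188
Σ(xᵢ − x̄)⁴ = 187.8584 ⇒ m₄ = 46.96461
m₂² = 28.74970
g_2 = m₄/m₂² − 3 = 1.63357 − 3 ≈ -1.366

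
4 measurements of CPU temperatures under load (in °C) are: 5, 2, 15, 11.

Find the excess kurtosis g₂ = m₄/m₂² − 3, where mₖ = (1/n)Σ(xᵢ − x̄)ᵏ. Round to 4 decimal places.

-1.5714

x̄ = 8.2500
Σ(xᵢ − x̄)² = 102.7500 ⇒ m₂ = 25.68750
Σ(xᵢ − x̄)⁴ = 3770.5781 ⇒ m₄ = 942.64453
m₂² = 659.84766
g₂ = m₄/m₂² − 3 = 1.42858 − 3 ≈ -1.5714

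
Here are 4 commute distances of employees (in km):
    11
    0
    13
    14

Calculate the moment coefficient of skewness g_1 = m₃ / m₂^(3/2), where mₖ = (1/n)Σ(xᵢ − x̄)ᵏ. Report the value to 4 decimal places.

x̄ = (11 + 0 + 13 + 14) / 4 = 9.5000
deviations (xᵢ − x̄): 1.5000, -9.5000, 3.5000, 4.5000
Σ(xᵢ − x̄)² = 125.0000 ⇒ m₂ = 125.0000/4 = 31.25000
Σ(xᵢ − x̄)³ = -720.0000 ⇒ m₃ = -720.0000/4 = -180.00000
m₂^(3/2) = 31.25000^(1.5) = 174.69281
g_1 = m₃ / m₂^(3/2) = -180.00000 / 174.69281 ≈ -1.0304

-1.0304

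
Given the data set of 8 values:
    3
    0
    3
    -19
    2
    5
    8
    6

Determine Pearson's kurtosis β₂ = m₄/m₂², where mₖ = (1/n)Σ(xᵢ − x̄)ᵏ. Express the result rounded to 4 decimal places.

x̄ = 1.0000
Σ(xᵢ − x̄)² = 500.0000 ⇒ m₂ = 62.50000
Σ(xᵢ − x̄)⁴ = 163316.0000 ⇒ m₄ = 20414.50000
m₂² = 3906.25000
β₂ = m₄/m₂² = 20414.50000 / 3906.25000 ≈ 5.2261

5.2261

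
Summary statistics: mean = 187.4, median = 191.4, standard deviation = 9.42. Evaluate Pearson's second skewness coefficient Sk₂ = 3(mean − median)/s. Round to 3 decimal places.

Sk₂ = 3(187.4 − 191.4) / 9.42 = 3 × -4.0000 / 9.42
    = -12.0000 / 9.42 ≈ -1.274

-1.274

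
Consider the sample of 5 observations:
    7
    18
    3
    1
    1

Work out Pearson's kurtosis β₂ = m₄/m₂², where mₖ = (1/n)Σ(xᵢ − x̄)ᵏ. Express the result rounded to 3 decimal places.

x̄ = 6.0000
Σ(xᵢ − x̄)² = 204.0000 ⇒ m₂ = 40.80000
Σ(xᵢ − x̄)⁴ = 22068.0000 ⇒ m₄ = 4413.60000
m₂² = 1664.64000
β₂ = m₄/m₂² = 4413.60000 / 1664.64000 ≈ 2.651

2.651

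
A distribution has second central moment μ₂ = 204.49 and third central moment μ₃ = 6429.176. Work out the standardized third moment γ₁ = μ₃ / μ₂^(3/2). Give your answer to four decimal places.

2.1986

σ = √μ₂ = √204.49 = 14.30000
σ³ = μ₂^(3/2) = 2924.20700
γ₁ = μ₃/σ³ = 6429.176 / 2924.20700 ≈ 2.1986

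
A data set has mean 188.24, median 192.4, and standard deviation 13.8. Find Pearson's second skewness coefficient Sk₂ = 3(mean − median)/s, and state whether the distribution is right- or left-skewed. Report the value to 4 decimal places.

-0.9043, left-skewed

Sk₂ = 3(188.24 − 192.4) / 13.8 = 3 × -4.1600 / 13.8
    = -12.4800 / 13.8 ≈ -0.9043
Sk₂ < 0 ⇒ mean < median ⇒ left-skewed (negative skew).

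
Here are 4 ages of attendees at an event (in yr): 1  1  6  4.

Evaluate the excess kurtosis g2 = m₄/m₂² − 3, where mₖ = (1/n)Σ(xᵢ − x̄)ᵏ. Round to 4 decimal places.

x̄ = 3.0000
Σ(xᵢ − x̄)² = 18.0000 ⇒ m₂ = 4.50000
Σ(xᵢ − x̄)⁴ = 114.0000 ⇒ m₄ = 28.50000
m₂² = 20.25000
g2 = m₄/m₂² − 3 = 1.40741 − 3 ≈ -1.5926

-1.5926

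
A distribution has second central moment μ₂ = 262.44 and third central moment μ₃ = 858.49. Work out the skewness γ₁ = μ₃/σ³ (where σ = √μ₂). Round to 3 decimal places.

σ = √μ₂ = √262.44 = 16.20000
σ³ = μ₂^(3/2) = 4251.52800
γ₁ = μ₃/σ³ = 858.49 / 4251.52800 ≈ 0.202

0.202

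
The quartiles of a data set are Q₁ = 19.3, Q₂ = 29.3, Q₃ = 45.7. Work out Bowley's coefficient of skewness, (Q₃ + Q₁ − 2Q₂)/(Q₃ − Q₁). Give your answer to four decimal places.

numerator: Q₃ + Q₁ − 2Q₂ = 45.7 + 19.3 − 2×29.3 = 6.4000
denominator: Q₃ − Q₁ = 45.7 − 19.3 = 26.4000
Bowley skewness = 6.4000 / 26.4000 ≈ 0.2424

0.2424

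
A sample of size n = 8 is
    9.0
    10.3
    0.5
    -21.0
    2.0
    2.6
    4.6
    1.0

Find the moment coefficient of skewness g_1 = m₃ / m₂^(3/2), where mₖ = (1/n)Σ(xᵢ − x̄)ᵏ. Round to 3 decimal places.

-1.621

x̄ = (9.0 + 10.3 + 0.5 - 21.0 + 2.0 + 2.6 + 4.6 + 1.0) / 8 = 1.1250
deviations (xᵢ − x̄): 7.8750, 9.1750, -0.6250, -22.1250, 0.8750, 1.4750, 3.4750, -0.1250
Σ(xᵢ − x̄)² = 651.1350 ⇒ m₂ = 651.1350/8 = 81.39188
Σ(xᵢ − x̄)³ = -9524.2073 ⇒ m₃ = -9524.2073/8 = -1190.52591
m₂^(3/2) = 81.39188^(1.5) = 734.29671
g_1 = m₃ / m₂^(3/2) = -1190.52591 / 734.29671 ≈ -1.621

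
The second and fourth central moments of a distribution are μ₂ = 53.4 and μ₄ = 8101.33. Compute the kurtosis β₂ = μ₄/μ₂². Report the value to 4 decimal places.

2.8410

μ₂² = 53.4² = 2851.56000
μ₄/μ₂² = 8101.33 / 2851.56000 = 2.84102
β₂ ≈ 2.8410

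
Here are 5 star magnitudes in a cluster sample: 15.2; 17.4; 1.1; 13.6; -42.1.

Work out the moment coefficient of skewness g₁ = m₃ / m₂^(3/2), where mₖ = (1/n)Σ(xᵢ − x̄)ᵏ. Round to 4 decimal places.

-1.2816

x̄ = (15.2 + 17.4 + 1.1 + 13.6 - 42.1) / 5 = 1.0400
deviations (xᵢ − x̄): 14.1600, 16.3600, 0.0600, 12.5600, -43.1400
Σ(xᵢ − x̄)² = 2486.9720 ⇒ m₂ = 2486.9720/5 = 497.39440
Σ(xᵢ − x̄)³ = -71086.8190 ⇒ m₃ = -71086.8190/5 = -14217.36379
m₂^(3/2) = 497.39440^(1.5) = 11093.05936
g₁ = m₃ / m₂^(3/2) = -14217.36379 / 11093.05936 ≈ -1.2816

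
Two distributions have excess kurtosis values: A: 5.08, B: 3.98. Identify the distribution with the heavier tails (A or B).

A

Higher excess kurtosis ⇒ heavier tails relative to the normal distribution.
5.08 vs 3.98: the larger is 5.08, so A has heavier tails.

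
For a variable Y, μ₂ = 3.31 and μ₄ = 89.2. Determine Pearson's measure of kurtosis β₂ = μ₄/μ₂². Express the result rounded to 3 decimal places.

μ₂² = 3.31² = 10.95610
μ₄/μ₂² = 89.2 / 10.95610 = 8.14158
β₂ ≈ 8.142

8.142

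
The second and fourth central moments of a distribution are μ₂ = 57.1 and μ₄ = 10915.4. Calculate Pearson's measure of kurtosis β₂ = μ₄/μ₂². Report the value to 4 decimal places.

μ₂² = 57.1² = 3260.41000
μ₄/μ₂² = 10915.4 / 3260.41000 = 3.34786
β₂ ≈ 3.3479

3.3479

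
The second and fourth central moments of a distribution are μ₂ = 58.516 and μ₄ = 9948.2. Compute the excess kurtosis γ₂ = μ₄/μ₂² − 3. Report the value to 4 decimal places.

-0.0947

μ₂² = 58.516² = 3424.12226
μ₄/μ₂² = 9948.2 / 3424.12226 = 2.90533
γ₂ = 2.90533 − 3 ≈ -0.0947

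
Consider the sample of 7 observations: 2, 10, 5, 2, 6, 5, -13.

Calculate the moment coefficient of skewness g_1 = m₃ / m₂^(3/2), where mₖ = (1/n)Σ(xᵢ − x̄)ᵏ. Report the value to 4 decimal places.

-1.4485

x̄ = (2 + 10 + 5 + 2 + 6 + 5 - 13) / 7 = 2.4286
deviations (xᵢ − x̄): -0.4286, 7.5714, 2.5714, -0.4286, 3.5714, 2.5714, -15.4286
Σ(xᵢ − x̄)² = 321.7143 ⇒ m₂ = 321.7143/7 = 45.95918
Σ(xᵢ − x̄)³ = -3159.1837 ⇒ m₃ = -3159.1837/7 = -451.31195
m₂^(3/2) = 45.95918^(1.5) = 311.57203
g_1 = m₃ / m₂^(3/2) = -451.31195 / 311.57203 ≈ -1.4485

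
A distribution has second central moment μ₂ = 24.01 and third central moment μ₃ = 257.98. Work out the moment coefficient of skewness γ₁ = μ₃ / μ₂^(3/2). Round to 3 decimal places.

σ = √μ₂ = √24.01 = 4.90000
σ³ = μ₂^(3/2) = 117.64900
γ₁ = μ₃/σ³ = 257.98 / 117.64900 ≈ 2.193

2.193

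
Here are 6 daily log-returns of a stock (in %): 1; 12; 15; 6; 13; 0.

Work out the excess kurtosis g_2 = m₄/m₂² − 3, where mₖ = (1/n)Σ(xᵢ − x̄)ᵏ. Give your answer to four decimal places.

-1.6523

x̄ = 7.8333
Σ(xᵢ − x̄)² = 206.8333 ⇒ m₂ = 34.47222
Σ(xᵢ − x̄)⁴ = 9608.8194 ⇒ m₄ = 1601.46991
m₂² = 1188.33410
g_2 = m₄/m₂² − 3 = 1.34766 − 3 ≈ -1.6523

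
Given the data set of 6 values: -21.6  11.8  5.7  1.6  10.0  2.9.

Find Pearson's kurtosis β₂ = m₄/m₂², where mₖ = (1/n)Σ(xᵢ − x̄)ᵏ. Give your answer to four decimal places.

3.4966

x̄ = 1.7333
Σ(xᵢ − x̄)² = 731.2333 ⇒ m₂ = 121.87222
Σ(xᵢ − x̄)⁴ = 311608.5758 ⇒ m₄ = 51934.76264
m₂² = 14852.83855
β₂ = m₄/m₂² = 51934.76264 / 14852.83855 ≈ 3.4966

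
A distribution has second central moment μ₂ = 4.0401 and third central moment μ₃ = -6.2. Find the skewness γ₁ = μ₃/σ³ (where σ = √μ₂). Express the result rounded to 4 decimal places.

σ = √μ₂ = √4.0401 = 2.01000
σ³ = μ₂^(3/2) = 8.12060
γ₁ = μ₃/σ³ = -6.2 / 8.12060 ≈ -0.7635

-0.7635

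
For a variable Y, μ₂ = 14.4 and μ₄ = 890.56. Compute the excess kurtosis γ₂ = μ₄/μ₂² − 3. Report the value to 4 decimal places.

μ₂² = 14.4² = 207.36000
μ₄/μ₂² = 890.56 / 207.36000 = 4.29475
γ₂ = 4.29475 − 3 ≈ 1.2948

1.2948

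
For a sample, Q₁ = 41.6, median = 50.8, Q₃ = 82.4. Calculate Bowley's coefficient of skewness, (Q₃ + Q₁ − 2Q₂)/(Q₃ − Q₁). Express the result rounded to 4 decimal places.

numerator: Q₃ + Q₁ − 2Q₂ = 82.4 + 41.6 − 2×50.8 = 22.4000
denominator: Q₃ − Q₁ = 82.4 − 41.6 = 40.8000
Bowley skewness = 22.4000 / 40.8000 ≈ 0.5490

0.5490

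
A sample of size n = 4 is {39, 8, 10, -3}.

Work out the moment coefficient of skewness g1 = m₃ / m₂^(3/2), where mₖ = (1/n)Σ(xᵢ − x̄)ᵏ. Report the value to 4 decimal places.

0.7926

x̄ = (39 + 8 + 10 - 3) / 4 = 13.5000
deviations (xᵢ − x̄): 25.5000, -5.5000, -3.5000, -16.5000
Σ(xᵢ − x̄)² = 965.0000 ⇒ m₂ = 965.0000/4 = 241.25000
Σ(xᵢ − x̄)³ = 11880.0000 ⇒ m₃ = 11880.0000/4 = 2970.00000
m₂^(3/2) = 241.25000^(1.5) = 3747.14918
g1 = m₃ / m₂^(3/2) = 2970.00000 / 3747.14918 ≈ 0.7926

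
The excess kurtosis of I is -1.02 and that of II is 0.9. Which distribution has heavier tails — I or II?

Higher excess kurtosis ⇒ heavier tails relative to the normal distribution.
-1.02 vs 0.9: the larger is 0.9, so II has heavier tails. (II is leptokurtic — heavier-than-normal tails; the other is platykurtic.)

II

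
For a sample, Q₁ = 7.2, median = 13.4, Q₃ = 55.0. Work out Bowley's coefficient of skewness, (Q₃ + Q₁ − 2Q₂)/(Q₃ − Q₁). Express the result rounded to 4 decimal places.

0.7406

numerator: Q₃ + Q₁ − 2Q₂ = 55.0 + 7.2 − 2×13.4 = 35.4000
denominator: Q₃ − Q₁ = 55.0 − 7.2 = 47.8000
Bowley skewness = 35.4000 / 47.8000 ≈ 0.7406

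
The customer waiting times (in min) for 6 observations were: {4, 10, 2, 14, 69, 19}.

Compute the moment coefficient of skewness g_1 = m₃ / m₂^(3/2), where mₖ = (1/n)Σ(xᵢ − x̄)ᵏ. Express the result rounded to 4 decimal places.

1.5428

x̄ = (4 + 10 + 2 + 14 + 69 + 19) / 6 = 19.6667
deviations (xᵢ − x̄): -15.6667, -9.6667, -17.6667, -5.6667, 49.3333, -0.6667
Σ(xᵢ − x̄)² = 3117.3333 ⇒ m₂ = 3117.3333/6 = 519.55556
Σ(xᵢ − x̄)³ = 109621.5556 ⇒ m₃ = 109621.5556/6 = 18270.25926
m₂^(3/2) = 519.55556^(1.5) = 11842.62533
g_1 = m₃ / m₂^(3/2) = 18270.25926 / 11842.62533 ≈ 1.5428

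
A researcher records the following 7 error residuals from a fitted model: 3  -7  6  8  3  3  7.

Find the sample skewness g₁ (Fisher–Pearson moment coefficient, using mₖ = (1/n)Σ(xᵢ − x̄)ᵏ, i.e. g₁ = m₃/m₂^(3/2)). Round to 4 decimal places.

-1.3213

x̄ = (3 - 7 + 6 + 8 + 3 + 3 + 7) / 7 = 3.2857
deviations (xᵢ − x̄): -0.2857, -10.2857, 2.7143, 4.7143, -0.2857, -0.2857, 3.7143
Σ(xᵢ − x̄)² = 149.4286 ⇒ m₂ = 149.4286/7 = 21.34694
Σ(xᵢ − x̄)³ = -912.2449 ⇒ m₃ = -912.2449/7 = -130.32070
m₂^(3/2) = 21.34694^(1.5) = 98.62872
g₁ = m₃ / m₂^(3/2) = -130.32070 / 98.62872 ≈ -1.3213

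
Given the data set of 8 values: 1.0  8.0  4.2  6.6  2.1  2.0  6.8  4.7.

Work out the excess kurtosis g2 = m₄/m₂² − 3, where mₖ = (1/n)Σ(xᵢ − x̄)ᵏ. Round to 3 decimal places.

-1.436

x̄ = 4.4250
Σ(xᵢ − x̄)² = 46.2950 ⇒ m₂ = 5.78687
Σ(xᵢ − x̄)⁴ = 418.9582 ⇒ m₄ = 52.36978
m₂² = 33.48792
g2 = m₄/m₂² − 3 = 1.56384 − 3 ≈ -1.436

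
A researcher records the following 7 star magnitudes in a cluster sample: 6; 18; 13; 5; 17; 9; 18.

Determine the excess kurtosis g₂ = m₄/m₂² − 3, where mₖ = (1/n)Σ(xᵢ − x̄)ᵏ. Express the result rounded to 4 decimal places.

-1.6396

x̄ = 12.2857
Σ(xᵢ − x̄)² = 191.4286 ⇒ m₂ = 27.34694
Σ(xᵢ − x̄)⁴ = 7121.9009 ⇒ m₄ = 1017.41441
m₂² = 747.85506
g₂ = m₄/m₂² − 3 = 1.36044 − 3 ≈ -1.6396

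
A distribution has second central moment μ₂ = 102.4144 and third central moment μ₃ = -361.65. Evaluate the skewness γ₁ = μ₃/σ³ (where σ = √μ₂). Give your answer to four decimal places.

-0.3489

σ = √μ₂ = √102.4144 = 10.12000
σ³ = μ₂^(3/2) = 1036.43373
γ₁ = μ₃/σ³ = -361.65 / 1036.43373 ≈ -0.3489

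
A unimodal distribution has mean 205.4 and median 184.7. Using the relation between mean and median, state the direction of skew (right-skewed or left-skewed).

mean − median = 205.4 − 184.7 = 20.7
mean > median ⇒ the longer tail is on the right ⇒ right-skewed (positively skewed).

right-skewed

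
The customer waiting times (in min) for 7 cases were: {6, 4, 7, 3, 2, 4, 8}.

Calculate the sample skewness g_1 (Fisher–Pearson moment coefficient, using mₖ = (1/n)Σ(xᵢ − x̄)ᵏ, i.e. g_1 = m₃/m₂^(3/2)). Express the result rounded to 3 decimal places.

x̄ = (6 + 4 + 7 + 3 + 2 + 4 + 8) / 7 = 4.8571
deviations (xᵢ − x̄): 1.1429, -0.8571, 2.1429, -1.8571, -2.8571, -0.8571, 3.1429
Σ(xᵢ − x̄)² = 28.8571 ⇒ m₂ = 28.8571/7 = 4.12245
Σ(xᵢ − x̄)³ = 11.3878 ⇒ m₃ = 11.3878/7 = 1.62682
m₂^(3/2) = 4.12245^(1.5) = 8.37014
g_1 = m₃ / m₂^(3/2) = 1.62682 / 8.37014 ≈ 0.194

0.194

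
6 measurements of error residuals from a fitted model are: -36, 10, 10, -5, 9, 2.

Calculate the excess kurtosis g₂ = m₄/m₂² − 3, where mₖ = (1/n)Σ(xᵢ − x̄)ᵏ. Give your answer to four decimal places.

x̄ = -1.6667
Σ(xᵢ − x̄)² = 1589.3333 ⇒ m₂ = 264.88889
Σ(xᵢ − x̄)⁴ = 1439819.1111 ⇒ m₄ = 239969.85185
m₂² = 70166.12346
g₂ = m₄/m₂² − 3 = 3.42002 − 3 ≈ 0.4200

0.4200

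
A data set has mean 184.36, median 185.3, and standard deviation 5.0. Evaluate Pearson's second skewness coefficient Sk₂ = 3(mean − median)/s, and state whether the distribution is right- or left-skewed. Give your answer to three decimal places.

Sk₂ = 3(184.36 − 185.3) / 5.0 = 3 × -0.9400 / 5.0
    = -2.8200 / 5.0 ≈ -0.564
Sk₂ < 0 ⇒ mean < median ⇒ left-skewed (negative skew).

-0.564, left-skewed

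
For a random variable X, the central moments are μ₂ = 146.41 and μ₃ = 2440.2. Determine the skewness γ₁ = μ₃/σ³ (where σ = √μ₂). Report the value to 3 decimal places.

σ = √μ₂ = √146.41 = 12.10000
σ³ = μ₂^(3/2) = 1771.56100
γ₁ = μ₃/σ³ = 2440.2 / 1771.56100 ≈ 1.377

1.377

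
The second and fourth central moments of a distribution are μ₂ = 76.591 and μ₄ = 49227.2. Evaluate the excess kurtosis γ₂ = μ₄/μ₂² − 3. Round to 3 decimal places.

μ₂² = 76.591² = 5866.18128
μ₄/μ₂² = 49227.2 / 5866.18128 = 8.39169
γ₂ = 8.39169 − 3 ≈ 5.392

5.392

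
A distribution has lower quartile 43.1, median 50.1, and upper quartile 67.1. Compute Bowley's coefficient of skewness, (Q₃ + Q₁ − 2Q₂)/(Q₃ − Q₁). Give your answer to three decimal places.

0.417

numerator: Q₃ + Q₁ − 2Q₂ = 67.1 + 43.1 − 2×50.1 = 10.0000
denominator: Q₃ − Q₁ = 67.1 − 43.1 = 24.0000
Bowley skewness = 10.0000 / 24.0000 ≈ 0.417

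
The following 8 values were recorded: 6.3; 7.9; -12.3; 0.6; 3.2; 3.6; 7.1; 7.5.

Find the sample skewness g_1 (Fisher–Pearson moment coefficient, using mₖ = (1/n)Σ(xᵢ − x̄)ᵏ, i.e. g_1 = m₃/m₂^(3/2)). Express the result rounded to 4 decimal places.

x̄ = (6.3 + 7.9 - 12.3 + 0.6 + 3.2 + 3.6 + 7.1 + 7.5) / 8 = 2.9875
deviations (xᵢ − x̄): 3.3125, 4.9125, -15.2875, -2.3875, 0.2125, 0.6125, 4.1125, 4.5125
Σ(xᵢ − x̄)² = 312.2088 ⇒ m₂ = 312.2088/8 = 39.02609
Σ(xᵢ − x̄)³ = -3269.8372 ⇒ m₃ = -3269.8372/8 = -408.72964
m₂^(3/2) = 39.02609^(1.5) = 243.79940
g_1 = m₃ / m₂^(3/2) = -408.72964 / 243.79940 ≈ -1.6765

-1.6765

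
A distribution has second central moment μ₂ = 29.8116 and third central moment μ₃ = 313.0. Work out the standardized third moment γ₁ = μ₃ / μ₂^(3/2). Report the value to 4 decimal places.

σ = √μ₂ = √29.8116 = 5.46000
σ³ = μ₂^(3/2) = 162.77134
γ₁ = μ₃/σ³ = 313.0 / 162.77134 ≈ 1.9229

1.9229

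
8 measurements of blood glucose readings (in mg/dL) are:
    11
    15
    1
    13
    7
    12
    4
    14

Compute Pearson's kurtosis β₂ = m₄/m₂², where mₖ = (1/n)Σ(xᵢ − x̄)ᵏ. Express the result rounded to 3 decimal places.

x̄ = 9.6250
Σ(xᵢ − x̄)² = 179.8750 ⇒ m₂ = 22.48438
Σ(xᵢ − x̄)⁴ = 7948.7441 ⇒ m₄ = 993.59302
m₂² = 505.54712
β₂ = m₄/m₂² = 993.59302 / 505.54712 ≈ 1.965

1.965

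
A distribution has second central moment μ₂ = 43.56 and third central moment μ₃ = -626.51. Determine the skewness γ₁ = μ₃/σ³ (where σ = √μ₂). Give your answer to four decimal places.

-2.1792

σ = √μ₂ = √43.56 = 6.60000
σ³ = μ₂^(3/2) = 287.49600
γ₁ = μ₃/σ³ = -626.51 / 287.49600 ≈ -2.1792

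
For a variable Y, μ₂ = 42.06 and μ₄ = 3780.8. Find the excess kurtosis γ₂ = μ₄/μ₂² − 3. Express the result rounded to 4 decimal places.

μ₂² = 42.06² = 1769.04360
μ₄/μ₂² = 3780.8 / 1769.04360 = 2.13720
γ₂ = 2.13720 − 3 ≈ -0.8628

-0.8628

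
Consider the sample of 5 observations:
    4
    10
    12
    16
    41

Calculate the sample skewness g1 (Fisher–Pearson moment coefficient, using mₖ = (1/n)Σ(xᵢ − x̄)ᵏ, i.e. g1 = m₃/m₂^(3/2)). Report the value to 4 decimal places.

x̄ = (4 + 10 + 12 + 16 + 41) / 5 = 16.6000
deviations (xᵢ − x̄): -12.6000, -6.6000, -4.6000, -0.6000, 24.4000
Σ(xᵢ − x̄)² = 819.2000 ⇒ m₂ = 819.2000/5 = 163.84000
Σ(xᵢ − x̄)³ = 12141.3600 ⇒ m₃ = 12141.3600/5 = 2428.27200
m₂^(3/2) = 163.84000^(1.5) = 2097.15200
g1 = m₃ / m₂^(3/2) = 2428.27200 / 2097.15200 ≈ 1.1579

1.1579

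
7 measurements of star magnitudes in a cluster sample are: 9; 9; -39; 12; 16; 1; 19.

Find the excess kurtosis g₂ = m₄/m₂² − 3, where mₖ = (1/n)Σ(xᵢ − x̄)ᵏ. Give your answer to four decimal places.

x̄ = 3.8571
Σ(xᵢ − x̄)² = 2340.8571 ⇒ m₂ = 334.40816
Σ(xᵢ − x̄)⁴ = 3453779.0729 ⇒ m₄ = 493397.01041
m₂² = 111828.81966
g₂ = m₄/m₂² − 3 = 4.41207 − 3 ≈ 1.4121

1.4121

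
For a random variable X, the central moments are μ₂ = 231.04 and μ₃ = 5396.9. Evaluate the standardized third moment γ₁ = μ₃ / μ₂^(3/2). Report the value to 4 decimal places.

1.5368

σ = √μ₂ = √231.04 = 15.20000
σ³ = μ₂^(3/2) = 3511.80800
γ₁ = μ₃/σ³ = 5396.9 / 3511.80800 ≈ 1.5368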